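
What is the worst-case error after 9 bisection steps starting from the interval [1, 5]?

Bisection error bound: |error| ≤ (b-a)/2^n
|error| ≤ (5 - 1)/2^9 = 4/2^9
|error| ≤ 0.0078125000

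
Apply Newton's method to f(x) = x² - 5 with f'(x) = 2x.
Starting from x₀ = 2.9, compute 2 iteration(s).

f(x) = x² - 5
f'(x) = 2x
x₀ = 2.9

Newton-Raphson formula: x_{n+1} = x_n - f(x_n)/f'(x_n)

Iteration 1:
  f(2.900000) = 3.410000
  f'(2.900000) = 5.800000
  x_1 = 2.900000 - 3.410000/5.800000 = 2.312069
Iteration 2:
  f(2.312069) = 0.345663
  f'(2.312069) = 4.624138
  x_2 = 2.312069 - 0.345663/4.624138 = 2.237317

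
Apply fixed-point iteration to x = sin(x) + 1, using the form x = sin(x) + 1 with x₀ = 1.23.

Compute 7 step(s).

Equation: x = sin(x) + 1
Fixed-point form: x = sin(x) + 1
x₀ = 1.23

x_1 = g(1.230000) = 1.942489
x_2 = g(1.942489) = 1.931714
x_3 = g(1.931714) = 1.935573
x_4 = g(1.935573) = 1.934203
x_5 = g(1.934203) = 1.934691
x_6 = g(1.934691) = 1.934518
x_7 = g(1.934518) = 1.934579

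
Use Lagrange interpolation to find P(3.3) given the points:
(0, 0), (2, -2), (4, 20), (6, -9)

Lagrange interpolation formula:
P(x) = Σ yᵢ × Lᵢ(x)
where Lᵢ(x) = Π_{j≠i} (x - xⱼ)/(xᵢ - xⱼ)

L_0(3.3) = (3.3 - 2)/(0 - 2) × (3.3 - 4)/(0 - 4) × (3.3 - 6)/(0 - 6) = -0.051188
L_1(3.3) = (3.3 - 0)/(2 - 0) × (3.3 - 4)/(2 - 4) × (3.3 - 6)/(2 - 6) = 0.389813
L_2(3.3) = (3.3 - 0)/(4 - 0) × (3.3 - 2)/(4 - 2) × (3.3 - 6)/(4 - 6) = 0.723937
L_3(3.3) = (3.3 - 0)/(6 - 0) × (3.3 - 2)/(6 - 2) × (3.3 - 4)/(6 - 4) = -0.062563

P(3.3) = 0×L_0(3.3) + (-2)×L_1(3.3) + 20×L_2(3.3) + (-9)×L_3(3.3)
P(3.3) = 14.262187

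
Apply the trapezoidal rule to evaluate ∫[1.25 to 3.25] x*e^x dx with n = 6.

f(x) = x*e^x
a = 1.25, b = 3.25, n = 6
h = (b - a)/n = 0.333333

Trapezoidal rule: (h/2)[f(x₀) + 2f(x₁) + 2f(x₂) + ... + f(xₙ)]

x_0 = 1.2500, f(x_0) = 4.362929, coefficient = 1
x_1 = 1.5833, f(x_1) = 7.712679, coefficient = 2
x_2 = 1.9167, f(x_2) = 13.029998, coefficient = 2
x_3 = 2.2500, f(x_3) = 21.347406, coefficient = 2
x_4 = 2.5833, f(x_4) = 34.206439, coefficient = 2
x_5 = 2.9167, f(x_5) = 53.898793, coefficient = 2
x_6 = 3.2500, f(x_6) = 83.818605, coefficient = 1

I ≈ (0.333333/2) × 348.572162 = 58.095360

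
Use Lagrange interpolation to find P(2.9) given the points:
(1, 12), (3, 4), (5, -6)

Lagrange interpolation formula:
P(x) = Σ yᵢ × Lᵢ(x)
where Lᵢ(x) = Π_{j≠i} (x - xⱼ)/(xᵢ - xⱼ)

L_0(2.9) = (2.9 - 3)/(1 - 3) × (2.9 - 5)/(1 - 5) = 0.026250
L_1(2.9) = (2.9 - 1)/(3 - 1) × (2.9 - 5)/(3 - 5) = 0.997500
L_2(2.9) = (2.9 - 1)/(5 - 1) × (2.9 - 3)/(5 - 3) = -0.023750

P(2.9) = 12×L_0(2.9) + 4×L_1(2.9) + (-6)×L_2(2.9)
P(2.9) = 4.447500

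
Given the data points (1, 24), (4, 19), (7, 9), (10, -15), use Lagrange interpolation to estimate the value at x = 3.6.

Lagrange interpolation formula:
P(x) = Σ yᵢ × Lᵢ(x)
where Lᵢ(x) = Π_{j≠i} (x - xⱼ)/(xᵢ - xⱼ)

L_0(3.6) = (3.6 - 4)/(1 - 4) × (3.6 - 7)/(1 - 7) × (3.6 - 10)/(1 - 10) = 0.053728
L_1(3.6) = (3.6 - 1)/(4 - 1) × (3.6 - 7)/(4 - 7) × (3.6 - 10)/(4 - 10) = 1.047704
L_2(3.6) = (3.6 - 1)/(7 - 1) × (3.6 - 4)/(7 - 4) × (3.6 - 10)/(7 - 10) = -0.123259
L_3(3.6) = (3.6 - 1)/(10 - 1) × (3.6 - 4)/(10 - 4) × (3.6 - 7)/(10 - 7) = 0.021827

P(3.6) = 24×L_0(3.6) + 19×L_1(3.6) + 9×L_2(3.6) + (-15)×L_3(3.6)
P(3.6) = 19.759111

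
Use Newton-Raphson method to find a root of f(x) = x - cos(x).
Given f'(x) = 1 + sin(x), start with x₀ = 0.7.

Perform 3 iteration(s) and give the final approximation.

f(x) = x - cos(x)
f'(x) = 1 + sin(x)
x₀ = 0.7

Newton-Raphson formula: x_{n+1} = x_n - f(x_n)/f'(x_n)

Iteration 1:
  f(0.700000) = -0.064842
  f'(0.700000) = 1.644218
  x_1 = 0.700000 - (-0.064842)/1.644218 = 0.739436
Iteration 2:
  f(0.739436) = 0.000588
  f'(0.739436) = 1.673872
  x_2 = 0.739436 - 0.000588/1.673872 = 0.739085
Iteration 3:
  f(0.739085) = 0.000000
  f'(0.739085) = 1.673612
  x_3 = 0.739085 - 0.000000/1.673612 = 0.739085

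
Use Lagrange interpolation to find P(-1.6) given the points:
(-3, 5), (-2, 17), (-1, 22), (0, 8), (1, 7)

Lagrange interpolation formula:
P(x) = Σ yᵢ × Lᵢ(x)
where Lᵢ(x) = Π_{j≠i} (x - xⱼ)/(xᵢ - xⱼ)

L_0(-1.6) = (-1.6 - (-2))/(-3 - (-2)) × (-1.6 - (-1))/(-3 - (-1)) × (-1.6 - 0)/(-3 - 0) × (-1.6 - 1)/(-3 - 1) = -0.041600
L_1(-1.6) = (-1.6 - (-3))/(-2 - (-3)) × (-1.6 - (-1))/(-2 - (-1)) × (-1.6 - 0)/(-2 - 0) × (-1.6 - 1)/(-2 - 1) = 0.582400
L_2(-1.6) = (-1.6 - (-3))/(-1 - (-3)) × (-1.6 - (-2))/(-1 - (-2)) × (-1.6 - 0)/(-1 - 0) × (-1.6 - 1)/(-1 - 1) = 0.582400
L_3(-1.6) = (-1.6 - (-3))/(0 - (-3)) × (-1.6 - (-2))/(0 - (-2)) × (-1.6 - (-1))/(0 - (-1)) × (-1.6 - 1)/(0 - 1) = -0.145600
L_4(-1.6) = (-1.6 - (-3))/(1 - (-3)) × (-1.6 - (-2))/(1 - (-2)) × (-1.6 - (-1))/(1 - (-1)) × (-1.6 - 0)/(1 - 0) = 0.022400

P(-1.6) = 5×L_0(-1.6) + 17×L_1(-1.6) + 22×L_2(-1.6) + 8×L_3(-1.6) + 7×L_4(-1.6)
P(-1.6) = 21.497600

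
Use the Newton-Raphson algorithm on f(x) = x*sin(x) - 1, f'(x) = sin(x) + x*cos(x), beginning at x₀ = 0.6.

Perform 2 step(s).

f(x) = x*sin(x) - 1
f'(x) = sin(x) + x*cos(x)
x₀ = 0.6

Newton-Raphson formula: x_{n+1} = x_n - f(x_n)/f'(x_n)

Iteration 1:
  f(0.600000) = -0.661215
  f'(0.600000) = 1.059844
  x_1 = 0.600000 - (-0.661215)/1.059844 = 1.223879
Iteration 2:
  f(1.223879) = 0.150967
  f'(1.223879) = 1.356545
  x_2 = 1.223879 - 0.150967/1.356545 = 1.112591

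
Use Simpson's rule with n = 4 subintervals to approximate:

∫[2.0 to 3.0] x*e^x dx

f(x) = x*e^x
a = 2.0, b = 3.0, n = 4
h = (b - a)/n = 0.250000

Simpson's rule: (h/3)[f(x₀) + 4f(x₁) + 2f(x₂) + ... + f(xₙ)]

x_0 = 2.0000, f(x_0) = 14.778112, coefficient = 1
x_1 = 2.2500, f(x_1) = 21.347406, coefficient = 4
x_2 = 2.5000, f(x_2) = 30.456235, coefficient = 2
x_3 = 2.7500, f(x_3) = 43.017238, coefficient = 4
x_4 = 3.0000, f(x_4) = 60.256611, coefficient = 1

I ≈ (0.250000/3) × 393.405766 = 32.783814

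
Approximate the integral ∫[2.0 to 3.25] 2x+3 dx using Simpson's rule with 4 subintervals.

f(x) = 2x+3
a = 2.0, b = 3.25, n = 4
h = (b - a)/n = 0.312500

Simpson's rule: (h/3)[f(x₀) + 4f(x₁) + 2f(x₂) + ... + f(xₙ)]

x_0 = 2.0000, f(x_0) = 7.000000, coefficient = 1
x_1 = 2.3125, f(x_1) = 7.625000, coefficient = 4
x_2 = 2.6250, f(x_2) = 8.250000, coefficient = 2
x_3 = 2.9375, f(x_3) = 8.875000, coefficient = 4
x_4 = 3.2500, f(x_4) = 9.500000, coefficient = 1

I ≈ (0.312500/3) × 99.000000 = 10.312500
Exact value: 10.312500
Error: 0.000000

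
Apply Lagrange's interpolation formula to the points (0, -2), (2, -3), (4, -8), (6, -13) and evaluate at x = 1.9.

Lagrange interpolation formula:
P(x) = Σ yᵢ × Lᵢ(x)
where Lᵢ(x) = Π_{j≠i} (x - xⱼ)/(xᵢ - xⱼ)

L_0(1.9) = (1.9 - 2)/(0 - 2) × (1.9 - 4)/(0 - 4) × (1.9 - 6)/(0 - 6) = 0.017938
L_1(1.9) = (1.9 - 0)/(2 - 0) × (1.9 - 4)/(2 - 4) × (1.9 - 6)/(2 - 6) = 1.022437
L_2(1.9) = (1.9 - 0)/(4 - 0) × (1.9 - 2)/(4 - 2) × (1.9 - 6)/(4 - 6) = -0.048688
L_3(1.9) = (1.9 - 0)/(6 - 0) × (1.9 - 2)/(6 - 2) × (1.9 - 4)/(6 - 4) = 0.008313

P(1.9) = (-2)×L_0(1.9) + (-3)×L_1(1.9) + (-8)×L_2(1.9) + (-13)×L_3(1.9)
P(1.9) = -2.821750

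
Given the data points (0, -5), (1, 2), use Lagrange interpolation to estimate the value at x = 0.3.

Lagrange interpolation formula:
P(x) = Σ yᵢ × Lᵢ(x)
where Lᵢ(x) = Π_{j≠i} (x - xⱼ)/(xᵢ - xⱼ)

L_0(0.3) = (0.3 - 1)/(0 - 1) = 0.700000
L_1(0.3) = (0.3 - 0)/(1 - 0) = 0.300000

P(0.3) = (-5)×L_0(0.3) + 2×L_1(0.3)
P(0.3) = -2.900000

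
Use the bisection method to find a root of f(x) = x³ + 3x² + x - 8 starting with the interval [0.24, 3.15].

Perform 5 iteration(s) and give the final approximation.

f(x) = x³ + 3x² + x - 8
Initial interval: [0.24, 3.15]

Iteration 1:
  c_1 = (0.240000 + 3.150000)/2 = 1.695000
  f(c_1) = f(1.695000) = 7.183852
  f(a) × f(c) < 0, new interval: [0.240000, 1.695000]
Iteration 2:
  c_2 = (0.240000 + 1.695000)/2 = 0.967500
  f(c_2) = f(0.967500) = -3.318697
  f(a) × f(c) ≥ 0, new interval: [0.967500, 1.695000]
Iteration 3:
  c_3 = (0.967500 + 1.695000)/2 = 1.331250
  f(c_3) = f(1.331250) = 1.007206
  f(a) × f(c) < 0, new interval: [0.967500, 1.331250]
Iteration 4:
  c_4 = (0.967500 + 1.331250)/2 = 1.149375
  f(c_4) = f(1.149375) = -1.369040
  f(a) × f(c) ≥ 0, new interval: [1.149375, 1.331250]
Iteration 5:
  c_5 = (1.149375 + 1.331250)/2 = 1.240312
  f(c_5) = f(1.240312) = -0.236496
  f(a) × f(c) ≥ 0, new interval: [1.240312, 1.331250]

After 5 iteration(s), the approximation is c_5 = 1.240312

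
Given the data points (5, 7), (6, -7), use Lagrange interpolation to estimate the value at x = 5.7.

Lagrange interpolation formula:
P(x) = Σ yᵢ × Lᵢ(x)
where Lᵢ(x) = Π_{j≠i} (x - xⱼ)/(xᵢ - xⱼ)

L_0(5.7) = (5.7 - 6)/(5 - 6) = 0.300000
L_1(5.7) = (5.7 - 5)/(6 - 5) = 0.700000

P(5.7) = 7×L_0(5.7) + (-7)×L_1(5.7)
P(5.7) = -2.800000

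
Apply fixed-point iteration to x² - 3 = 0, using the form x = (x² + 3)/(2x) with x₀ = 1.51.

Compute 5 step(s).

Equation: x² - 3 = 0
Fixed-point form: x = (x² + 3)/(2x)
x₀ = 1.51

x_1 = g(1.510000) = 1.748377
x_2 = g(1.748377) = 1.732127
x_3 = g(1.732127) = 1.732051
x_4 = g(1.732051) = 1.732051
x_5 = g(1.732051) = 1.732051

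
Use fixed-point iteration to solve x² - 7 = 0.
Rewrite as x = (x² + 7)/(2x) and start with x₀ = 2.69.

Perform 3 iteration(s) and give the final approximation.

Equation: x² - 7 = 0
Fixed-point form: x = (x² + 7)/(2x)
x₀ = 2.69

x_1 = g(2.690000) = 2.646115
x_2 = g(2.646115) = 2.645751
x_3 = g(2.645751) = 2.645751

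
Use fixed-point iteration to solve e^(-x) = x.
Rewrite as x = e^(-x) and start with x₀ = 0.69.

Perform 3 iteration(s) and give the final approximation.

Equation: e^(-x) = x
Fixed-point form: x = e^(-x)
x₀ = 0.69

x_1 = g(0.690000) = 0.501576
x_2 = g(0.501576) = 0.605575
x_3 = g(0.605575) = 0.545760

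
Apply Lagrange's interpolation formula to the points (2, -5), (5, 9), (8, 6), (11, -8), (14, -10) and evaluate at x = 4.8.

Lagrange interpolation formula:
P(x) = Σ yᵢ × Lᵢ(x)
where Lᵢ(x) = Π_{j≠i} (x - xⱼ)/(xᵢ - xⱼ)

L_0(4.8) = (4.8 - 5)/(2 - 5) × (4.8 - 8)/(2 - 8) × (4.8 - 11)/(2 - 11) × (4.8 - 14)/(2 - 14) = 0.018779
L_1(4.8) = (4.8 - 2)/(5 - 2) × (4.8 - 8)/(5 - 8) × (4.8 - 11)/(5 - 11) × (4.8 - 14)/(5 - 14) = 1.051602
L_2(4.8) = (4.8 - 2)/(8 - 2) × (4.8 - 5)/(8 - 5) × (4.8 - 11)/(8 - 11) × (4.8 - 14)/(8 - 14) = -0.098588
L_3(4.8) = (4.8 - 2)/(11 - 2) × (4.8 - 5)/(11 - 5) × (4.8 - 8)/(11 - 8) × (4.8 - 14)/(11 - 14) = 0.033923
L_4(4.8) = (4.8 - 2)/(14 - 2) × (4.8 - 5)/(14 - 5) × (4.8 - 8)/(14 - 8) × (4.8 - 11)/(14 - 11) = -0.005715

P(4.8) = (-5)×L_0(4.8) + 9×L_1(4.8) + 6×L_2(4.8) + (-8)×L_3(4.8) + (-10)×L_4(4.8)
P(4.8) = 8.564767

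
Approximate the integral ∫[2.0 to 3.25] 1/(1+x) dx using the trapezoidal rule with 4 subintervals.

f(x) = 1/(1+x)
a = 2.0, b = 3.25, n = 4
h = (b - a)/n = 0.312500

Trapezoidal rule: (h/2)[f(x₀) + 2f(x₁) + 2f(x₂) + ... + f(xₙ)]

x_0 = 2.0000, f(x_0) = 0.333333, coefficient = 1
x_1 = 2.3125, f(x_1) = 0.301887, coefficient = 2
x_2 = 2.6250, f(x_2) = 0.275862, coefficient = 2
x_3 = 2.9375, f(x_3) = 0.253968, coefficient = 2
x_4 = 3.2500, f(x_4) = 0.235294, coefficient = 1

I ≈ (0.312500/2) × 2.232062 = 0.348760
Exact value: 0.348307
Error: 0.000453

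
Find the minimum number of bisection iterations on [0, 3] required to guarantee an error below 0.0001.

We need (b-a)/2^n ≤ 0.0001
(3 - 0)/2^n ≤ 0.0001
3/2^n ≤ 0.0001
2^n ≥ 30000
n ≥ log₂(30000) = 14.87
n ≥ 15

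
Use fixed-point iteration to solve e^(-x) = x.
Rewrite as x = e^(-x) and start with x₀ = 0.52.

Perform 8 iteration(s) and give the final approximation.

Equation: e^(-x) = x
Fixed-point form: x = e^(-x)
x₀ = 0.52

x_1 = g(0.520000) = 0.594521
x_2 = g(0.594521) = 0.551827
x_3 = g(0.551827) = 0.575897
x_4 = g(0.575897) = 0.562201
x_5 = g(0.562201) = 0.569953
x_6 = g(0.569953) = 0.565552
x_7 = g(0.565552) = 0.568047
x_8 = g(0.568047) = 0.566631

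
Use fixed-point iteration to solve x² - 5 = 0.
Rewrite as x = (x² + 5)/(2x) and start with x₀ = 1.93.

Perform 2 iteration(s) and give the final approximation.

Equation: x² - 5 = 0
Fixed-point form: x = (x² + 5)/(2x)
x₀ = 1.93

x_1 = g(1.930000) = 2.260337
x_2 = g(2.260337) = 2.236198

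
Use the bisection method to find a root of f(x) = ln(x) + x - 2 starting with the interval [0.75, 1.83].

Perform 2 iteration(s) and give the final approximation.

f(x) = ln(x) + x - 2
Initial interval: [0.75, 1.83]

Iteration 1:
  c_1 = (0.750000 + 1.830000)/2 = 1.290000
  f(c_1) = f(1.290000) = -0.455358
  f(a) × f(c) ≥ 0, new interval: [1.290000, 1.830000]
Iteration 2:
  c_2 = (1.290000 + 1.830000)/2 = 1.560000
  f(c_2) = f(1.560000) = 0.004686
  f(a) × f(c) < 0, new interval: [1.290000, 1.560000]

After 2 iteration(s), the approximation is c_2 = 1.560000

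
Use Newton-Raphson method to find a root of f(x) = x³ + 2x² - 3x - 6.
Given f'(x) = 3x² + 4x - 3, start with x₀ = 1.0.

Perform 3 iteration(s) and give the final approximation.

f(x) = x³ + 2x² - 3x - 6
f'(x) = 3x² + 4x - 3
x₀ = 1.0

Newton-Raphson formula: x_{n+1} = x_n - f(x_n)/f'(x_n)

Iteration 1:
  f(1.000000) = -6.000000
  f'(1.000000) = 4.000000
  x_1 = 1.000000 - (-6.000000)/4.000000 = 2.500000
Iteration 2:
  f(2.500000) = 14.625000
  f'(2.500000) = 25.750000
  x_2 = 2.500000 - 14.625000/25.750000 = 1.932039
Iteration 3:
  f(1.932039) = 2.881296
  f'(1.932039) = 15.926478
  x_3 = 1.932039 - 2.881296/15.926478 = 1.751127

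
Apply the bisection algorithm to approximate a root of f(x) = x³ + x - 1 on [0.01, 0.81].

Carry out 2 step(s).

f(x) = x³ + x - 1
Initial interval: [0.01, 0.81]

Iteration 1:
  c_1 = (0.010000 + 0.810000)/2 = 0.410000
  f(c_1) = f(0.410000) = -0.521079
  f(a) × f(c) ≥ 0, new interval: [0.410000, 0.810000]
Iteration 2:
  c_2 = (0.410000 + 0.810000)/2 = 0.610000
  f(c_2) = f(0.610000) = -0.163019
  f(a) × f(c) ≥ 0, new interval: [0.610000, 0.810000]

After 2 iteration(s), the approximation is c_2 = 0.610000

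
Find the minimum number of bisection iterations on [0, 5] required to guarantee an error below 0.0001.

We need (b-a)/2^n ≤ 0.0001
(5 - 0)/2^n ≤ 0.0001
5/2^n ≤ 0.0001
2^n ≥ 50000
n ≥ log₂(50000) = 15.61
n ≥ 16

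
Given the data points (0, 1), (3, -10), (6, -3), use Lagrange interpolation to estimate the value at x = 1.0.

Lagrange interpolation formula:
P(x) = Σ yᵢ × Lᵢ(x)
where Lᵢ(x) = Π_{j≠i} (x - xⱼ)/(xᵢ - xⱼ)

L_0(1.0) = (1.0 - 3)/(0 - 3) × (1.0 - 6)/(0 - 6) = 0.555556
L_1(1.0) = (1.0 - 0)/(3 - 0) × (1.0 - 6)/(3 - 6) = 0.555556
L_2(1.0) = (1.0 - 0)/(6 - 0) × (1.0 - 3)/(6 - 3) = -0.111111

P(1.0) = 1×L_0(1.0) + (-10)×L_1(1.0) + (-3)×L_2(1.0)
P(1.0) = -4.666667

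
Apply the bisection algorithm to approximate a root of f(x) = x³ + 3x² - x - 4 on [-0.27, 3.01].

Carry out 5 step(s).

f(x) = x³ + 3x² - x - 4
Initial interval: [-0.27, 3.01]

Iteration 1:
  c_1 = (-0.270000 + 3.010000)/2 = 1.370000
  f(c_1) = f(1.370000) = 2.832053
  f(a) × f(c) < 0, new interval: [-0.270000, 1.370000]
Iteration 2:
  c_2 = (-0.270000 + 1.370000)/2 = 0.550000
  f(c_2) = f(0.550000) = -3.476125
  f(a) × f(c) ≥ 0, new interval: [0.550000, 1.370000]
Iteration 3:
  c_3 = (0.550000 + 1.370000)/2 = 0.960000
  f(c_3) = f(0.960000) = -1.310464
  f(a) × f(c) ≥ 0, new interval: [0.960000, 1.370000]
Iteration 4:
  c_4 = (0.960000 + 1.370000)/2 = 1.165000
  f(c_4) = f(1.165000) = 0.487842
  f(a) × f(c) < 0, new interval: [0.960000, 1.165000]
Iteration 5:
  c_5 = (0.960000 + 1.165000)/2 = 1.062500
  f(c_5) = f(1.062500) = -0.476318
  f(a) × f(c) ≥ 0, new interval: [1.062500, 1.165000]

After 5 iteration(s), the approximation is c_5 = 1.062500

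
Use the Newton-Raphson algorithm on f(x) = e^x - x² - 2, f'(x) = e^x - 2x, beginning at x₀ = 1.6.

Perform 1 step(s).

f(x) = e^x - x² - 2
f'(x) = e^x - 2x
x₀ = 1.6

Newton-Raphson formula: x_{n+1} = x_n - f(x_n)/f'(x_n)

Iteration 1:
  f(1.600000) = 0.393032
  f'(1.600000) = 1.753032
  x_1 = 1.600000 - 0.393032/1.753032 = 1.375799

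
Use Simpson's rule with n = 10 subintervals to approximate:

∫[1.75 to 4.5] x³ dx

f(x) = x³
a = 1.75, b = 4.5, n = 10
h = (b - a)/n = 0.275000

Simpson's rule: (h/3)[f(x₀) + 4f(x₁) + 2f(x₂) + ... + f(xₙ)]

x_0 = 1.7500, f(x_0) = 5.359375, coefficient = 1
x_1 = 2.0250, f(x_1) = 8.303766, coefficient = 4
x_2 = 2.3000, f(x_2) = 12.167000, coefficient = 2
x_3 = 2.5750, f(x_3) = 17.073859, coefficient = 4
x_4 = 2.8500, f(x_4) = 23.149125, coefficient = 2
x_5 = 3.1250, f(x_5) = 30.517578, coefficient = 4
x_6 = 3.4000, f(x_6) = 39.304000, coefficient = 2
x_7 = 3.6750, f(x_7) = 49.633172, coefficient = 4
x_8 = 3.9500, f(x_8) = 61.629875, coefficient = 2
x_9 = 4.2250, f(x_9) = 75.418891, coefficient = 4
x_10 = 4.5000, f(x_10) = 91.125000, coefficient = 1

I ≈ (0.275000/3) × 1092.773438 = 100.170898
Exact value: 100.170898
Error: 0.000000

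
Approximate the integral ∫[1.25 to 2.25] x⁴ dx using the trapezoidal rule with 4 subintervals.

f(x) = x⁴
a = 1.25, b = 2.25, n = 4
h = (b - a)/n = 0.250000

Trapezoidal rule: (h/2)[f(x₀) + 2f(x₁) + 2f(x₂) + ... + f(xₙ)]

x_0 = 1.2500, f(x_0) = 2.441406, coefficient = 1
x_1 = 1.5000, f(x_1) = 5.062500, coefficient = 2
x_2 = 1.7500, f(x_2) = 9.378906, coefficient = 2
x_3 = 2.0000, f(x_3) = 16.000000, coefficient = 2
x_4 = 2.2500, f(x_4) = 25.628906, coefficient = 1

I ≈ (0.250000/2) × 88.953125 = 11.119141
Exact value: 10.922656
Error: 0.196484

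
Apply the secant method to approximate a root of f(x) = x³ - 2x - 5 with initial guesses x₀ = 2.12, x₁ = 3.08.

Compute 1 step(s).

f(x) = x³ - 2x - 5
x₀ = 2.12, x₁ = 3.08

Secant formula: x_{n+1} = x_n - f(x_n)(x_n - x_{n-1})/(f(x_n) - f(x_{n-1}))

Iteration 1:
  f(2.120000) = 0.288128
  f(3.080000) = 18.058112
  x_2 = 3.080000 - 18.058112×(3.080000 - 2.120000)/(18.058112 - 0.288128)
       = 2.104434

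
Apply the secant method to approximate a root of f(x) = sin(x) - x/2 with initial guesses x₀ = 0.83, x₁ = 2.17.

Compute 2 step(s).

f(x) = sin(x) - x/2
x₀ = 0.83, x₁ = 2.17

Secant formula: x_{n+1} = x_n - f(x_n)(x_n - x_{n-1})/(f(x_n) - f(x_{n-1}))

Iteration 1:
  f(0.830000) = 0.322931
  f(2.170000) = -0.259215
  x_2 = 2.170000 - (-0.259215)×(2.170000 - 0.830000)/(-0.259215 - 0.322931)
       = 1.573332
Iteration 2:
  f(2.170000) = -0.259215
  f(1.573332) = 0.213331
  x_3 = 1.573332 - 0.213331×(1.573332 - 2.170000)/(0.213331 - (-0.259215))
       = 1.842698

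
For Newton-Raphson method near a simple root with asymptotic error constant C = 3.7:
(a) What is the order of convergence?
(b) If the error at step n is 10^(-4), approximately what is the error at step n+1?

(a) Newton-Raphson has quadratic (order 2) convergence near simple roots.
    This means |e_{n+1}| ≈ C|e_n|².

(b) With |e_n| = 10^(-4) and C = 3.7:
    |e_{n+1}| ≈ 3.7 × (10^(-4))² = 3.7 × 10^(-8)

(a) 2 (quadratic); (b) |e_{n+1}| ≈ 3.700e-08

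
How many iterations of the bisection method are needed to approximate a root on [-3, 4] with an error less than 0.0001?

We need (b-a)/2^n ≤ 0.0001
(4 - (-3))/2^n ≤ 0.0001
7/2^n ≤ 0.0001
2^n ≥ 70000
n ≥ log₂(70000) = 16.10
n ≥ 17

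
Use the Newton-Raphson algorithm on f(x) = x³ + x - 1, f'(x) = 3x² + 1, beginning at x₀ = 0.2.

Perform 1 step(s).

f(x) = x³ + x - 1
f'(x) = 3x² + 1
x₀ = 0.2

Newton-Raphson formula: x_{n+1} = x_n - f(x_n)/f'(x_n)

Iteration 1:
  f(0.200000) = -0.792000
  f'(0.200000) = 1.120000
  x_1 = 0.200000 - (-0.792000)/1.120000 = 0.907143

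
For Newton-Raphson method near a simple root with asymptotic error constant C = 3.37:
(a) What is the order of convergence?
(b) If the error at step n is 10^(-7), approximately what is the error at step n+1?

(a) Newton-Raphson has quadratic (order 2) convergence near simple roots.
    This means |e_{n+1}| ≈ C|e_n|².

(b) With |e_n| = 10^(-7) and C = 3.37:
    |e_{n+1}| ≈ 3.37 × (10^(-7))² = 3.37 × 10^(-14)

(a) 2 (quadratic); (b) |e_{n+1}| ≈ 3.370e-14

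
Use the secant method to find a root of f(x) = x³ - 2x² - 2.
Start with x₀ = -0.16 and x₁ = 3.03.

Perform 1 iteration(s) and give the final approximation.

f(x) = x³ - 2x² - 2
x₀ = -0.16, x₁ = 3.03

Secant formula: x_{n+1} = x_n - f(x_n)(x_n - x_{n-1})/(f(x_n) - f(x_{n-1}))

Iteration 1:
  f(-0.160000) = -2.055296
  f(3.030000) = 7.456327
  x_2 = 3.030000 - 7.456327×(3.030000 - (-0.160000))/(7.456327 - (-2.055296))
       = 0.529303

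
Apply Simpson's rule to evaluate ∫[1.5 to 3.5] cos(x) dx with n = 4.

f(x) = cos(x)
a = 1.5, b = 3.5, n = 4
h = (b - a)/n = 0.500000

Simpson's rule: (h/3)[f(x₀) + 4f(x₁) + 2f(x₂) + ... + f(xₙ)]

x_0 = 1.5000, f(x_0) = 0.070737, coefficient = 1
x_1 = 2.0000, f(x_1) = -0.416147, coefficient = 4
x_2 = 2.5000, f(x_2) = -0.801144, coefficient = 2
x_3 = 3.0000, f(x_3) = -0.989992, coefficient = 4
x_4 = 3.5000, f(x_4) = -0.936457, coefficient = 1

I ≈ (0.500000/3) × -8.092564 = -1.348761
Exact value: -1.348278
Error: 0.000482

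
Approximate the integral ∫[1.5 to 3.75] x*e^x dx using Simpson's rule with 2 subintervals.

f(x) = x*e^x
a = 1.5, b = 3.75, n = 2
h = (b - a)/n = 1.125000

Simpson's rule: (h/3)[f(x₀) + 4f(x₁) + 2f(x₂) + ... + f(xₙ)]

x_0 = 1.5000, f(x_0) = 6.722534, coefficient = 1
x_1 = 2.6250, f(x_1) = 36.237007, coefficient = 4
x_2 = 3.7500, f(x_2) = 159.454058, coefficient = 1

I ≈ (1.125000/3) × 311.124620 = 116.671733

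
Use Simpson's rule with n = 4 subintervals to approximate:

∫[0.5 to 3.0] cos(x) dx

f(x) = cos(x)
a = 0.5, b = 3.0, n = 4
h = (b - a)/n = 0.625000

Simpson's rule: (h/3)[f(x₀) + 4f(x₁) + 2f(x₂) + ... + f(xₙ)]

x_0 = 0.5000, f(x_0) = 0.877583, coefficient = 1
x_1 = 1.1250, f(x_1) = 0.431177, coefficient = 4
x_2 = 1.7500, f(x_2) = -0.178246, coefficient = 2
x_3 = 2.3750, f(x_3) = -0.720278, coefficient = 4
x_4 = 3.0000, f(x_4) = -0.989992, coefficient = 1

I ≈ (0.625000/3) × -1.625310 = -0.338606
Exact value: -0.338306
Error: 0.000301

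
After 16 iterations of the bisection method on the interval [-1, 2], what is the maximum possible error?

Bisection error bound: |error| ≤ (b-a)/2^n
|error| ≤ (2 - (-1))/2^16 = 3/2^16
|error| ≤ 0.0000457764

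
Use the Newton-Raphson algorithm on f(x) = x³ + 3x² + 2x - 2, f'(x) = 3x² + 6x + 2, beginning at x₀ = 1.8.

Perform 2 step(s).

f(x) = x³ + 3x² + 2x - 2
f'(x) = 3x² + 6x + 2
x₀ = 1.8

Newton-Raphson formula: x_{n+1} = x_n - f(x_n)/f'(x_n)

Iteration 1:
  f(1.800000) = 17.152000
  f'(1.800000) = 22.520000
  x_1 = 1.800000 - 17.152000/22.520000 = 1.038366
Iteration 2:
  f(1.038366) = 4.430913
  f'(1.038366) = 11.464807
  x_2 = 1.038366 - 4.430913/11.464807 = 0.651886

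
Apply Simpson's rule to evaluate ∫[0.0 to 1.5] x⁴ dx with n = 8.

f(x) = x⁴
a = 0.0, b = 1.5, n = 8
h = (b - a)/n = 0.187500

Simpson's rule: (h/3)[f(x₀) + 4f(x₁) + 2f(x₂) + ... + f(xₙ)]

x_0 = 0.0000, f(x_0) = 0.000000, coefficient = 1
x_1 = 0.1875, f(x_1) = 0.001236, coefficient = 4
x_2 = 0.3750, f(x_2) = 0.019775, coefficient = 2
x_3 = 0.5625, f(x_3) = 0.100113, coefficient = 4
x_4 = 0.7500, f(x_4) = 0.316406, coefficient = 2
x_5 = 0.9375, f(x_5) = 0.772476, coefficient = 4
x_6 = 1.1250, f(x_6) = 1.601807, coefficient = 2
x_7 = 1.3125, f(x_7) = 2.967545, coefficient = 4
x_8 = 1.5000, f(x_8) = 5.062500, coefficient = 1

I ≈ (0.187500/3) × 24.303955 = 1.518997
Exact value: 1.518750
Error: 0.000247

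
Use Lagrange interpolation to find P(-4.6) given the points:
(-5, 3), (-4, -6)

Lagrange interpolation formula:
P(x) = Σ yᵢ × Lᵢ(x)
where Lᵢ(x) = Π_{j≠i} (x - xⱼ)/(xᵢ - xⱼ)

L_0(-4.6) = (-4.6 - (-4))/(-5 - (-4)) = 0.600000
L_1(-4.6) = (-4.6 - (-5))/(-4 - (-5)) = 0.400000

P(-4.6) = 3×L_0(-4.6) + (-6)×L_1(-4.6)
P(-4.6) = -0.600000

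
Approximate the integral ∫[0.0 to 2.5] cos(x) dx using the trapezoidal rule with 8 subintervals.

f(x) = cos(x)
a = 0.0, b = 2.5, n = 8
h = (b - a)/n = 0.312500

Trapezoidal rule: (h/2)[f(x₀) + 2f(x₁) + 2f(x₂) + ... + f(xₙ)]

x_0 = 0.0000, f(x_0) = 1.000000, coefficient = 1
x_1 = 0.3125, f(x_1) = 0.951568, coefficient = 2
x_2 = 0.6250, f(x_2) = 0.810963, coefficient = 2
x_3 = 0.9375, f(x_3) = 0.591805, coefficient = 2
x_4 = 1.2500, f(x_4) = 0.315322, coefficient = 2
x_5 = 1.5625, f(x_5) = 0.008296, coefficient = 2
x_6 = 1.8750, f(x_6) = -0.299534, coefficient = 2
x_7 = 2.1875, f(x_7) = -0.578349, coefficient = 2
x_8 = 2.5000, f(x_8) = -0.801144, coefficient = 1

I ≈ (0.312500/2) × 3.799000 = 0.593594
Exact value: 0.598472
Error: 0.004878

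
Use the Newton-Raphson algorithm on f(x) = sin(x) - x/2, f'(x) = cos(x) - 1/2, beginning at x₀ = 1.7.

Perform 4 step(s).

f(x) = sin(x) - x/2
f'(x) = cos(x) - 1/2
x₀ = 1.7

Newton-Raphson formula: x_{n+1} = x_n - f(x_n)/f'(x_n)

Iteration 1:
  f(1.700000) = 0.141665
  f'(1.700000) = -0.628844
  x_1 = 1.700000 - 0.141665/(-0.628844) = 1.925278
Iteration 2:
  f(1.925278) = -0.024812
  f'(1.925278) = -0.847104
  x_2 = 1.925278 - (-0.024812)/(-0.847104) = 1.895987
Iteration 3:
  f(1.895987) = -0.000404
  f'(1.895987) = -0.819490
  x_3 = 1.895987 - (-0.000404)/(-0.819490) = 1.895494
Iteration 4:
  f(1.895494) = 0.000000
  f'(1.895494) = -0.819023
  x_4 = 1.895494 - 0.000000/(-0.819023) = 1.895494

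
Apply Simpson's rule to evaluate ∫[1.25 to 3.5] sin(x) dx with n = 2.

f(x) = sin(x)
a = 1.25, b = 3.5, n = 2
h = (b - a)/n = 1.125000

Simpson's rule: (h/3)[f(x₀) + 4f(x₁) + 2f(x₂) + ... + f(xₙ)]

x_0 = 1.2500, f(x_0) = 0.948985, coefficient = 1
x_1 = 2.3750, f(x_1) = 0.693685, coefficient = 4
x_2 = 3.5000, f(x_2) = -0.350783, coefficient = 1

I ≈ (1.125000/3) × 3.372942 = 1.264853
Exact value: 1.251779
Error: 0.013074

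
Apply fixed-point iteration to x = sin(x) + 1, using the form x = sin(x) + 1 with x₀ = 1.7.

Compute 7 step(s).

Equation: x = sin(x) + 1
Fixed-point form: x = sin(x) + 1
x₀ = 1.7

x_1 = g(1.700000) = 1.991665
x_2 = g(1.991665) = 1.912734
x_3 = g(1.912734) = 1.942107
x_4 = g(1.942107) = 1.931853
x_5 = g(1.931853) = 1.935524
x_6 = g(1.935524) = 1.934221
x_7 = g(1.934221) = 1.934685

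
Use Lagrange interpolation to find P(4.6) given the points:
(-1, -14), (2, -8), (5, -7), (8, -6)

Lagrange interpolation formula:
P(x) = Σ yᵢ × Lᵢ(x)
where Lᵢ(x) = Π_{j≠i} (x - xⱼ)/(xᵢ - xⱼ)

L_0(4.6) = (4.6 - 2)/(-1 - 2) × (4.6 - 5)/(-1 - 5) × (4.6 - 8)/(-1 - 8) = -0.021827
L_1(4.6) = (4.6 - (-1))/(2 - (-1)) × (4.6 - 5)/(2 - 5) × (4.6 - 8)/(2 - 8) = 0.141037
L_2(4.6) = (4.6 - (-1))/(5 - (-1)) × (4.6 - 2)/(5 - 2) × (4.6 - 8)/(5 - 8) = 0.916741
L_3(4.6) = (4.6 - (-1))/(8 - (-1)) × (4.6 - 2)/(8 - 2) × (4.6 - 5)/(8 - 5) = -0.035951

P(4.6) = (-14)×L_0(4.6) + (-8)×L_1(4.6) + (-7)×L_2(4.6) + (-6)×L_3(4.6)
P(4.6) = -7.024198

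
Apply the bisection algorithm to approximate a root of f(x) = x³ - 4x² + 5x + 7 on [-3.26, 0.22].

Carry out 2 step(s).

f(x) = x³ - 4x² + 5x + 7
Initial interval: [-3.26, 0.22]

Iteration 1:
  c_1 = (-3.260000 + 0.220000)/2 = -1.520000
  f(c_1) = f(-1.520000) = -13.353408
  f(a) × f(c) ≥ 0, new interval: [-1.520000, 0.220000]
Iteration 2:
  c_2 = (-1.520000 + 0.220000)/2 = -0.650000
  f(c_2) = f(-0.650000) = 1.785375
  f(a) × f(c) < 0, new interval: [-1.520000, -0.650000]

After 2 iteration(s), the approximation is c_2 = -0.650000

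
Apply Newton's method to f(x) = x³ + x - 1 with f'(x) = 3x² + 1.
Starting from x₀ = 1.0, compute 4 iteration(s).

f(x) = x³ + x - 1
f'(x) = 3x² + 1
x₀ = 1.0

Newton-Raphson formula: x_{n+1} = x_n - f(x_n)/f'(x_n)

Iteration 1:
  f(1.000000) = 1.000000
  f'(1.000000) = 4.000000
  x_1 = 1.000000 - 1.000000/4.000000 = 0.750000
Iteration 2:
  f(0.750000) = 0.171875
  f'(0.750000) = 2.687500
  x_2 = 0.750000 - 0.171875/2.687500 = 0.686047
Iteration 3:
  f(0.686047) = 0.008941
  f'(0.686047) = 2.411979
  x_3 = 0.686047 - 0.008941/2.411979 = 0.682340
Iteration 4:
  f(0.682340) = 0.000028
  f'(0.682340) = 2.396762
  x_4 = 0.682340 - 0.000028/2.396762 = 0.682328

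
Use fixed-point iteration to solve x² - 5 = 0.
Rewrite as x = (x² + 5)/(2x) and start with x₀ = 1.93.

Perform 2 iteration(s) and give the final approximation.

Equation: x² - 5 = 0
Fixed-point form: x = (x² + 5)/(2x)
x₀ = 1.93

x_1 = g(1.930000) = 2.260337
x_2 = g(2.260337) = 2.236198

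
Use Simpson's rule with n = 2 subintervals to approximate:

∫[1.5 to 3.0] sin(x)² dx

f(x) = sin(x)²
a = 1.5, b = 3.0, n = 2
h = (b - a)/n = 0.750000

Simpson's rule: (h/3)[f(x₀) + 4f(x₁) + 2f(x₂) + ... + f(xₙ)]

x_0 = 1.5000, f(x_0) = 0.994996, coefficient = 1
x_1 = 2.2500, f(x_1) = 0.605398, coefficient = 4
x_2 = 3.0000, f(x_2) = 0.019915, coefficient = 1

I ≈ (0.750000/3) × 3.436503 = 0.859126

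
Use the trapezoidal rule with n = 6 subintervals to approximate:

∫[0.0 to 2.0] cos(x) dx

f(x) = cos(x)
a = 0.0, b = 2.0, n = 6
h = (b - a)/n = 0.333333

Trapezoidal rule: (h/2)[f(x₀) + 2f(x₁) + 2f(x₂) + ... + f(xₙ)]

x_0 = 0.0000, f(x_0) = 1.000000, coefficient = 1
x_1 = 0.3333, f(x_1) = 0.944957, coefficient = 2
x_2 = 0.6667, f(x_2) = 0.785887, coefficient = 2
x_3 = 1.0000, f(x_3) = 0.540302, coefficient = 2
x_4 = 1.3333, f(x_4) = 0.235238, coefficient = 2
x_5 = 1.6667, f(x_5) = -0.095724, coefficient = 2
x_6 = 2.0000, f(x_6) = -0.416147, coefficient = 1

I ≈ (0.333333/2) × 5.405174 = 0.900862
Exact value: 0.909297
Error: 0.008435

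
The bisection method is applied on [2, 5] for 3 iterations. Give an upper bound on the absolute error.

Bisection error bound: |error| ≤ (b-a)/2^n
|error| ≤ (5 - 2)/2^3 = 3/2^3
|error| ≤ 0.3750000000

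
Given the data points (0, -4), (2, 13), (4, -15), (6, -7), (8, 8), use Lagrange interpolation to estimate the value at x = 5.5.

Lagrange interpolation formula:
P(x) = Σ yᵢ × Lᵢ(x)
where Lᵢ(x) = Π_{j≠i} (x - xⱼ)/(xᵢ - xⱼ)

L_0(5.5) = (5.5 - 2)/(0 - 2) × (5.5 - 4)/(0 - 4) × (5.5 - 6)/(0 - 6) × (5.5 - 8)/(0 - 8) = 0.017090
L_1(5.5) = (5.5 - 0)/(2 - 0) × (5.5 - 4)/(2 - 4) × (5.5 - 6)/(2 - 6) × (5.5 - 8)/(2 - 8) = -0.107422
L_2(5.5) = (5.5 - 0)/(4 - 0) × (5.5 - 2)/(4 - 2) × (5.5 - 6)/(4 - 6) × (5.5 - 8)/(4 - 8) = 0.375977
L_3(5.5) = (5.5 - 0)/(6 - 0) × (5.5 - 2)/(6 - 2) × (5.5 - 4)/(6 - 4) × (5.5 - 8)/(6 - 8) = 0.751953
L_4(5.5) = (5.5 - 0)/(8 - 0) × (5.5 - 2)/(8 - 2) × (5.5 - 4)/(8 - 4) × (5.5 - 6)/(8 - 6) = -0.037598

P(5.5) = (-4)×L_0(5.5) + 13×L_1(5.5) + (-15)×L_2(5.5) + (-7)×L_3(5.5) + 8×L_4(5.5)
P(5.5) = -12.668945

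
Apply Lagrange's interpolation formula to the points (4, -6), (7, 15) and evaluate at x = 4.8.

Lagrange interpolation formula:
P(x) = Σ yᵢ × Lᵢ(x)
where Lᵢ(x) = Π_{j≠i} (x - xⱼ)/(xᵢ - xⱼ)

L_0(4.8) = (4.8 - 7)/(4 - 7) = 0.733333
L_1(4.8) = (4.8 - 4)/(7 - 4) = 0.266667

P(4.8) = (-6)×L_0(4.8) + 15×L_1(4.8)
P(4.8) = -0.400000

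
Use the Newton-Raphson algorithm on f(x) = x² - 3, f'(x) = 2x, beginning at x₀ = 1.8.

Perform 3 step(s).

f(x) = x² - 3
f'(x) = 2x
x₀ = 1.8

Newton-Raphson formula: x_{n+1} = x_n - f(x_n)/f'(x_n)

Iteration 1:
  f(1.800000) = 0.240000
  f'(1.800000) = 3.600000
  x_1 = 1.800000 - 0.240000/3.600000 = 1.733333
Iteration 2:
  f(1.733333) = 0.004444
  f'(1.733333) = 3.466667
  x_2 = 1.733333 - 0.004444/3.466667 = 1.732051
Iteration 3:
  f(1.732051) = 0.000002
  f'(1.732051) = 3.464103
  x_3 = 1.732051 - 0.000002/3.464103 = 1.732051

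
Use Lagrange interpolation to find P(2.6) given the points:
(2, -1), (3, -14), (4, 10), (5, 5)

Lagrange interpolation formula:
P(x) = Σ yᵢ × Lᵢ(x)
where Lᵢ(x) = Π_{j≠i} (x - xⱼ)/(xᵢ - xⱼ)

L_0(2.6) = (2.6 - 3)/(2 - 3) × (2.6 - 4)/(2 - 4) × (2.6 - 5)/(2 - 5) = 0.224000
L_1(2.6) = (2.6 - 2)/(3 - 2) × (2.6 - 4)/(3 - 4) × (2.6 - 5)/(3 - 5) = 1.008000
L_2(2.6) = (2.6 - 2)/(4 - 2) × (2.6 - 3)/(4 - 3) × (2.6 - 5)/(4 - 5) = -0.288000
L_3(2.6) = (2.6 - 2)/(5 - 2) × (2.6 - 3)/(5 - 3) × (2.6 - 4)/(5 - 4) = 0.056000

P(2.6) = (-1)×L_0(2.6) + (-14)×L_1(2.6) + 10×L_2(2.6) + 5×L_3(2.6)
P(2.6) = -16.936000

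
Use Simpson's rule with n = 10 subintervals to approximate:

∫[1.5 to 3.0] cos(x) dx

f(x) = cos(x)
a = 1.5, b = 3.0, n = 10
h = (b - a)/n = 0.150000

Simpson's rule: (h/3)[f(x₀) + 4f(x₁) + 2f(x₂) + ... + f(xₙ)]

x_0 = 1.5000, f(x_0) = 0.070737, coefficient = 1
x_1 = 1.6500, f(x_1) = -0.079121, coefficient = 4
x_2 = 1.8000, f(x_2) = -0.227202, coefficient = 2
x_3 = 1.9500, f(x_3) = -0.370181, coefficient = 4
x_4 = 2.1000, f(x_4) = -0.504846, coefficient = 2
x_5 = 2.2500, f(x_5) = -0.628174, coefficient = 4
x_6 = 2.4000, f(x_6) = -0.737394, coefficient = 2
x_7 = 2.5500, f(x_7) = -0.830054, coefficient = 4
x_8 = 2.7000, f(x_8) = -0.904072, coefficient = 2
x_9 = 2.8500, f(x_9) = -0.957787, coefficient = 4
x_10 = 3.0000, f(x_10) = -0.989992, coefficient = 1

I ≈ (0.150000/3) × -17.127548 = -0.856377
Exact value: -0.856375
Error: 0.000002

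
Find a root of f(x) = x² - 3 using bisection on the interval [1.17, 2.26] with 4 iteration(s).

f(x) = x² - 3
Initial interval: [1.17, 2.26]

Iteration 1:
  c_1 = (1.170000 + 2.260000)/2 = 1.715000
  f(c_1) = f(1.715000) = -0.058775
  f(a) × f(c) ≥ 0, new interval: [1.715000, 2.260000]
Iteration 2:
  c_2 = (1.715000 + 2.260000)/2 = 1.987500
  f(c_2) = f(1.987500) = 0.950156
  f(a) × f(c) < 0, new interval: [1.715000, 1.987500]
Iteration 3:
  c_3 = (1.715000 + 1.987500)/2 = 1.851250
  f(c_3) = f(1.851250) = 0.427127
  f(a) × f(c) < 0, new interval: [1.715000, 1.851250]
Iteration 4:
  c_4 = (1.715000 + 1.851250)/2 = 1.783125
  f(c_4) = f(1.783125) = 0.179535
  f(a) × f(c) < 0, new interval: [1.715000, 1.783125]

After 4 iteration(s), the approximation is c_4 = 1.783125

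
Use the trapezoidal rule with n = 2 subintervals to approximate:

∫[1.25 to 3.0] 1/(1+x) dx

f(x) = 1/(1+x)
a = 1.25, b = 3.0, n = 2
h = (b - a)/n = 0.875000

Trapezoidal rule: (h/2)[f(x₀) + 2f(x₁) + 2f(x₂) + ... + f(xₙ)]

x_0 = 1.2500, f(x_0) = 0.444444, coefficient = 1
x_1 = 2.1250, f(x_1) = 0.320000, coefficient = 2
x_2 = 3.0000, f(x_2) = 0.250000, coefficient = 1

I ≈ (0.875000/2) × 1.334444 = 0.583819
Exact value: 0.575364
Error: 0.008455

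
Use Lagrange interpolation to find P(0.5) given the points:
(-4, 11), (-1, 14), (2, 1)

Lagrange interpolation formula:
P(x) = Σ yᵢ × Lᵢ(x)
where Lᵢ(x) = Π_{j≠i} (x - xⱼ)/(xᵢ - xⱼ)

L_0(0.5) = (0.5 - (-1))/(-4 - (-1)) × (0.5 - 2)/(-4 - 2) = -0.125000
L_1(0.5) = (0.5 - (-4))/(-1 - (-4)) × (0.5 - 2)/(-1 - 2) = 0.750000
L_2(0.5) = (0.5 - (-4))/(2 - (-4)) × (0.5 - (-1))/(2 - (-1)) = 0.375000

P(0.5) = 11×L_0(0.5) + 14×L_1(0.5) + 1×L_2(0.5)
P(0.5) = 9.500000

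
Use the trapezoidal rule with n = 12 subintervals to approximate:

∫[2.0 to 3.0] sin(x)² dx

f(x) = sin(x)²
a = 2.0, b = 3.0, n = 12
h = (b - a)/n = 0.083333

Trapezoidal rule: (h/2)[f(x₀) + 2f(x₁) + 2f(x₂) + ... + f(xₙ)]

x_0 = 2.0000, f(x_0) = 0.826822, coefficient = 1
x_1 = 2.0833, f(x_1) = 0.759518, coefficient = 2
x_2 = 2.1667, f(x_2) = 0.685022, coefficient = 2
x_3 = 2.2500, f(x_3) = 0.605398, coefficient = 2
x_4 = 2.3333, f(x_4) = 0.522853, coefficient = 2
x_5 = 2.4167, f(x_5) = 0.439675, coefficient = 2
x_6 = 2.5000, f(x_6) = 0.358169, coefficient = 2
x_7 = 2.5833, f(x_7) = 0.280593, coefficient = 2
x_8 = 2.6667, f(x_8) = 0.209098, coefficient = 2
x_9 = 2.7500, f(x_9) = 0.145665, coefficient = 2
x_10 = 2.8333, f(x_10) = 0.092052, coefficient = 2
x_11 = 2.9167, f(x_11) = 0.049744, coefficient = 2
x_12 = 3.0000, f(x_12) = 0.019915, coefficient = 1

I ≈ (0.083333/2) × 9.142311 = 0.380930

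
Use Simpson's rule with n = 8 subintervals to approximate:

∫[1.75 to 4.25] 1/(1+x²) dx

f(x) = 1/(1+x²)
a = 1.75, b = 4.25, n = 8
h = (b - a)/n = 0.312500

Simpson's rule: (h/3)[f(x₀) + 4f(x₁) + 2f(x₂) + ... + f(xₙ)]

x_0 = 1.7500, f(x_0) = 0.246154, coefficient = 1
x_1 = 2.0625, f(x_1) = 0.190335, coefficient = 4
x_2 = 2.3750, f(x_2) = 0.150588, coefficient = 2
x_3 = 2.6875, f(x_3) = 0.121615, coefficient = 4
x_4 = 3.0000, f(x_4) = 0.100000, coefficient = 2
x_5 = 3.3125, f(x_5) = 0.083524, coefficient = 4
x_6 = 3.6250, f(x_6) = 0.070718, coefficient = 2
x_7 = 3.9375, f(x_7) = 0.060592, coefficient = 4
x_8 = 4.2500, f(x_8) = 0.052459, coefficient = 1

I ≈ (0.312500/3) × 2.765486 = 0.288071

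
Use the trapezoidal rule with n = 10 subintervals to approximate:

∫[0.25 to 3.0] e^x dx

f(x) = e^x
a = 0.25, b = 3.0, n = 10
h = (b - a)/n = 0.275000

Trapezoidal rule: (h/2)[f(x₀) + 2f(x₁) + 2f(x₂) + ... + f(xₙ)]

x_0 = 0.2500, f(x_0) = 1.284025, coefficient = 1
x_1 = 0.5250, f(x_1) = 1.690459, coefficient = 2
x_2 = 0.8000, f(x_2) = 2.225541, coefficient = 2
x_3 = 1.0750, f(x_3) = 2.929993, coefficient = 2
x_4 = 1.3500, f(x_4) = 3.857426, coefficient = 2
x_5 = 1.6250, f(x_5) = 5.078419, coefficient = 2
x_6 = 1.9000, f(x_6) = 6.685894, coefficient = 2
x_7 = 2.1750, f(x_7) = 8.802185, coefficient = 2
x_8 = 2.4500, f(x_8) = 11.588347, coefficient = 2
x_9 = 2.7250, f(x_9) = 15.256414, coefficient = 2
x_10 = 3.0000, f(x_10) = 20.085537, coefficient = 1

I ≈ (0.275000/2) × 137.598917 = 18.919851
Exact value: 18.801512
Error: 0.118340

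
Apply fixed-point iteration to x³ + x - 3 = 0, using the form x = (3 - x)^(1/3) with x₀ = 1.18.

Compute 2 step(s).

Equation: x³ + x - 3 = 0
Fixed-point form: x = (3 - x)^(1/3)
x₀ = 1.18

x_1 = g(1.180000) = 1.220929
x_2 = g(1.220929) = 1.211707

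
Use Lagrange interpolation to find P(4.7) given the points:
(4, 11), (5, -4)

Lagrange interpolation formula:
P(x) = Σ yᵢ × Lᵢ(x)
where Lᵢ(x) = Π_{j≠i} (x - xⱼ)/(xᵢ - xⱼ)

L_0(4.7) = (4.7 - 5)/(4 - 5) = 0.300000
L_1(4.7) = (4.7 - 4)/(5 - 4) = 0.700000

P(4.7) = 11×L_0(4.7) + (-4)×L_1(4.7)
P(4.7) = 0.500000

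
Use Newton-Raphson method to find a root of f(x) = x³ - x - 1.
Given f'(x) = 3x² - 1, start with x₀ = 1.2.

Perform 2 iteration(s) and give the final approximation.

f(x) = x³ - x - 1
f'(x) = 3x² - 1
x₀ = 1.2

Newton-Raphson formula: x_{n+1} = x_n - f(x_n)/f'(x_n)

Iteration 1:
  f(1.200000) = -0.472000
  f'(1.200000) = 3.320000
  x_1 = 1.200000 - (-0.472000)/3.320000 = 1.342169
Iteration 2:
  f(1.342169) = 0.075636
  f'(1.342169) = 4.404250
  x_2 = 1.342169 - 0.075636/4.404250 = 1.324995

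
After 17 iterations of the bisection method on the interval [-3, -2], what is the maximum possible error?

Bisection error bound: |error| ≤ (b-a)/2^n
|error| ≤ (-2 - (-3))/2^17 = 1/2^17
|error| ≤ 0.0000076294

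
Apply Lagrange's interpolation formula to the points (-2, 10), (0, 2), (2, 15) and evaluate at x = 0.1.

Lagrange interpolation formula:
P(x) = Σ yᵢ × Lᵢ(x)
where Lᵢ(x) = Π_{j≠i} (x - xⱼ)/(xᵢ - xⱼ)

L_0(0.1) = (0.1 - 0)/(-2 - 0) × (0.1 - 2)/(-2 - 2) = -0.023750
L_1(0.1) = (0.1 - (-2))/(0 - (-2)) × (0.1 - 2)/(0 - 2) = 0.997500
L_2(0.1) = (0.1 - (-2))/(2 - (-2)) × (0.1 - 0)/(2 - 0) = 0.026250

P(0.1) = 10×L_0(0.1) + 2×L_1(0.1) + 15×L_2(0.1)
P(0.1) = 2.151250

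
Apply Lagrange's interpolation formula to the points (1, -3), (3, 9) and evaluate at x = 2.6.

Lagrange interpolation formula:
P(x) = Σ yᵢ × Lᵢ(x)
where Lᵢ(x) = Π_{j≠i} (x - xⱼ)/(xᵢ - xⱼ)

L_0(2.6) = (2.6 - 3)/(1 - 3) = 0.200000
L_1(2.6) = (2.6 - 1)/(3 - 1) = 0.800000

P(2.6) = (-3)×L_0(2.6) + 9×L_1(2.6)
P(2.6) = 6.600000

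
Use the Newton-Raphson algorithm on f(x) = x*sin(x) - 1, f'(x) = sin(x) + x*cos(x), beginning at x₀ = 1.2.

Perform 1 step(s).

f(x) = x*sin(x) - 1
f'(x) = sin(x) + x*cos(x)
x₀ = 1.2

Newton-Raphson formula: x_{n+1} = x_n - f(x_n)/f'(x_n)

Iteration 1:
  f(1.200000) = 0.118447
  f'(1.200000) = 1.366868
  x_1 = 1.200000 - 0.118447/1.366868 = 1.113344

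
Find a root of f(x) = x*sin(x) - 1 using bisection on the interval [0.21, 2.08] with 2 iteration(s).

f(x) = x*sin(x) - 1
Initial interval: [0.21, 2.08]

Iteration 1:
  c_1 = (0.210000 + 2.080000)/2 = 1.145000
  f(c_1) = f(1.145000) = 0.042763
  f(a) × f(c) < 0, new interval: [0.210000, 1.145000]
Iteration 2:
  c_2 = (0.210000 + 1.145000)/2 = 0.677500
  f(c_2) = f(0.677500) = -0.575311
  f(a) × f(c) ≥ 0, new interval: [0.677500, 1.145000]

After 2 iteration(s), the approximation is c_2 = 0.677500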